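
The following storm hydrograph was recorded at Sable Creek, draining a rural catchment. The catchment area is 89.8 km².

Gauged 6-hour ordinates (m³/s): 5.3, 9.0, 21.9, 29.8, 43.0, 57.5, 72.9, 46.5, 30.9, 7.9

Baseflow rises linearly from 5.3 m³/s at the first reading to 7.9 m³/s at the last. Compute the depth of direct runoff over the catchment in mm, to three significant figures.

Direct runoff: 0.00, 3.41, 16.02, 23.63, 36.54, 50.76, 65.87, 39.18, 23.29, 0.00 m³/s; ΣQ_DR = 258.7 m³/s.
V = ΣQ_DR · Δt = 258.7 × 21600 s = 5.588 × 10^6 m³.
Over A = 89.8 km², depth = V / A = 62.2 mm.

d ≈ 62.2 mm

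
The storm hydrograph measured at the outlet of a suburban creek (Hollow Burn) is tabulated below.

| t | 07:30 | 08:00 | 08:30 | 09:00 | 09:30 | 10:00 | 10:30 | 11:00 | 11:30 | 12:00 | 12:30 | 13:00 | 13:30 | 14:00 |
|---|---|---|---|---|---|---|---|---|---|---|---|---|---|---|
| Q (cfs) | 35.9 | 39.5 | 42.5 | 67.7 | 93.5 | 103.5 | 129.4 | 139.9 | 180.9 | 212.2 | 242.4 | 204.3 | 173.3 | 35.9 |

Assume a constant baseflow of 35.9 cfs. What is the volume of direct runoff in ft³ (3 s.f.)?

V ≈ 2.16 × 10^6 ft³

Direct-runoff ordinates (Q − Q_b): 0.0, 3.6, 6.6, 31.8, 57.6, 67.6, 93.5, 104.0, 145.0, 176.3, 206.5, 168.4, 137.4, 0.0 cfs.
ΣQ_DR = 1198 cfs.
With Δt = 0.5 h = 1800 s, V = ΣQ_DR · Δt = 1198 × 1800 = 2.16 × 10^6 ft³.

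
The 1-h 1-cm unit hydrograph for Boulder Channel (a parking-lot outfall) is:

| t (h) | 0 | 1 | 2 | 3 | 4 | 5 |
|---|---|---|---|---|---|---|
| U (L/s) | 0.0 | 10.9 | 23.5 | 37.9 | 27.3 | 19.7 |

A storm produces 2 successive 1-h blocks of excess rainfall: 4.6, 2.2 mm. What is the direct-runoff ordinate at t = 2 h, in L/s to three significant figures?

Q ≈ 13.2 L/s

By discrete convolution, Q_j = Σ (P_i / 10 mm) · U_{j−i}.
At t = 2 h (j=2): Q = (4.6/10)·23.5 + (2.2/10)·10.9 = 13.2 L/s.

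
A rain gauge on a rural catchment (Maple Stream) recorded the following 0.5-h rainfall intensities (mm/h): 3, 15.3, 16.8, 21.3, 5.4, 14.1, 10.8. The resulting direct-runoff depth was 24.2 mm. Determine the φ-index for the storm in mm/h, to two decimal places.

φ ≈ 5.98 mm/h

Only the 5 blocks with intensity above φ contribute runoff: 15.3, 16.8, 21.3, 14.1, 10.8 mm/h.
Σ(I−φ)·Δt = d  ⇒  (15.3+16.8+21.3+14.1+10.8 − 5φ)·0.5 = 24.2
φ = (78.30 − 24.2/0.5) / 5 = 5.98 mm/h.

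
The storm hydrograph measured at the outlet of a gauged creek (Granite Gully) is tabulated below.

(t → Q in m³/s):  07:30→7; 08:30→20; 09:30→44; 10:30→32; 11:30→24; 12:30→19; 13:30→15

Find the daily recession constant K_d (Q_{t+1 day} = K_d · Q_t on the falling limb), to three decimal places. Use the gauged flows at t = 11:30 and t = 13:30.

K_d ≈ 0.004

Between t = 11:30 and t = 13:30 the flow falls from 24 to 15 m³/s over 2×1 h = 2 h.
Per-interval ratio K = (15/24)^(1/2) = 0.7906; K_d = K^(24/1) = 0.004.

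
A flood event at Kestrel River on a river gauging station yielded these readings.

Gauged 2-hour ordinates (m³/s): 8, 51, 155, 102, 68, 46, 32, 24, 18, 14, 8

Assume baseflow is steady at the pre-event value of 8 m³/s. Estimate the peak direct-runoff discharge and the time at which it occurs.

Q_p = 147.0 m³/s at t = 4 h

Subtracting baseflow gives direct-runoff ordinates: 0.0, 43.0, 147.0, 94.0, 60.0, 38.0, 24.0, 16.0, 10.0, 6.0, 0.0 m³/s.
The maximum is 147.0 m³/s, occurring at the reading for t = 4 h.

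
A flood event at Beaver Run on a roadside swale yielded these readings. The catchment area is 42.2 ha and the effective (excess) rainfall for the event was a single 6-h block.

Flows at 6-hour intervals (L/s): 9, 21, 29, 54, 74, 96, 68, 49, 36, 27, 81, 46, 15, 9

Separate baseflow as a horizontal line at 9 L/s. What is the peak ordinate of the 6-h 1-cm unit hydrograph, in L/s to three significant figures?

Direct runoff: 0.0, 12.0, 20.0, 45.0, 65.0, 87.0, 59.0, 40.0, 27.0, 18.0, 72.0, 37.0, 6.0, 0.0 L/s; ΣQ_DR = 488.0 L/s, peak = 87.0 L/s.
Runoff depth d = ΣQ_DR·Δt / A = 488.0 × 21600 / (42.2 ha) = 24.98 mm.
The 1-cm UH is the DRH scaled by (10 mm)/d, so U_p = 87.0 × 10/24.98 = 34.8 L/s.

U_p ≈ 34.8 L/s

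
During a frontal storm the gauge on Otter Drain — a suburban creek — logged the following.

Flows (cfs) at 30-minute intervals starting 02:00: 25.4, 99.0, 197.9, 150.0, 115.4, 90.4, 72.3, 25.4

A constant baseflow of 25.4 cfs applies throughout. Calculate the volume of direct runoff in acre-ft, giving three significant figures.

V ≈ 23.7 acre-ft

Direct-runoff ordinates (Q − Q_b): 0.0, 73.6, 172.5, 124.6, 90.0, 65.0, 46.9, 0.0 cfs.
ΣQ_DR = 572.6 cfs.
With Δt = 0.5 h = 1800 s, V = ΣQ_DR · Δt = 572.6 × 1800 = 1.03 × 10^6 ft³ = 23.7 acre-ft.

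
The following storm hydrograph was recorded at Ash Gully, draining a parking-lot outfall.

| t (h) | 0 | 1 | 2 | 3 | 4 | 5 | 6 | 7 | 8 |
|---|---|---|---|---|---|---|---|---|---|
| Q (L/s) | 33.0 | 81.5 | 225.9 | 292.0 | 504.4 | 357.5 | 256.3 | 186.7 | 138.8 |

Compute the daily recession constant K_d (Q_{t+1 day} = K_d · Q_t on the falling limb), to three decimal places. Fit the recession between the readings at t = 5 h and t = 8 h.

K_d ≈ 0.001

Between t = 5 h and t = 8 h the flow falls from 357.5 to 138.8 L/s over 3×1 h = 3 h.
Per-interval ratio K = (138.8/357.5)^(1/3) = 0.7295; K_d = K^(24/1) = 0.001.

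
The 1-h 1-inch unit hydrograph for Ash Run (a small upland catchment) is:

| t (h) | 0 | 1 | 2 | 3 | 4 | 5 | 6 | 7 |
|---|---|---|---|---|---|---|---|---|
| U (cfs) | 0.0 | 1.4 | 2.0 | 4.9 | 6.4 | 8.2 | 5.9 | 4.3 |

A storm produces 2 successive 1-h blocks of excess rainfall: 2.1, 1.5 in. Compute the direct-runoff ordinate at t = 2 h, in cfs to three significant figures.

By discrete convolution, Q_j = Σ (P_i / 1 in) · U_{j−i}.
At t = 2 h (j=2): Q = (2.1/1)·2.0 + (1.5/1)·1.4 = 6.30 cfs.

Q ≈ 6.30 cfs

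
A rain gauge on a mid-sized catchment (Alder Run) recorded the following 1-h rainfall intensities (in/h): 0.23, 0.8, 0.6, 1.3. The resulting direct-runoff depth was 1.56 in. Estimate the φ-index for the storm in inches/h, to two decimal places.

Only the 3 blocks with intensity above φ contribute runoff: 0.8, 0.6, 1.3 in/h.
Σ(I−φ)·Δt = d  ⇒  (0.8+0.6+1.3 − 3φ)·1 = 1.56
φ = (2.700 − 1.56/1) / 3 = 0.38 in/h.

φ ≈ 0.38 in/h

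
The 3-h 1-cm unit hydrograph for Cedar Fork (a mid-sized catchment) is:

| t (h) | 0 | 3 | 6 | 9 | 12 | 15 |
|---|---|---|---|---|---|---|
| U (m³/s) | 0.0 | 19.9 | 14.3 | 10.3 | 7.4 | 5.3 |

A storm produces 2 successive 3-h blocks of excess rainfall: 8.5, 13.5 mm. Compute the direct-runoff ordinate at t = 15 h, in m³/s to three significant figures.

Q ≈ 14.5 m³/s

By discrete convolution, Q_j = Σ (P_i / 10 mm) · U_{j−i}.
At t = 15 h (j=5): Q = (8.5/10)·5.3 + (13.5/10)·7.4 = 14.5 m³/s.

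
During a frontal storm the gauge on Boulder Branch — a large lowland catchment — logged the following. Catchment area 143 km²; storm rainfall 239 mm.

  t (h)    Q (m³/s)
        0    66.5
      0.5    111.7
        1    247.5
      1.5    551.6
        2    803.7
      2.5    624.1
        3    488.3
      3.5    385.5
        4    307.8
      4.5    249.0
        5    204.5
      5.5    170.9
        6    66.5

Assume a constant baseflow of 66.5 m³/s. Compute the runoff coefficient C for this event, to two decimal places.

C ≈ 0.18

ΣQ_DR = 3413 m³/s; V = ΣQ_DR·Δt = 6.144 × 10^6 m³.
Runoff depth d = V / A = 42.96 mm.
C = d / P = 42.96 / 239 = 0.18.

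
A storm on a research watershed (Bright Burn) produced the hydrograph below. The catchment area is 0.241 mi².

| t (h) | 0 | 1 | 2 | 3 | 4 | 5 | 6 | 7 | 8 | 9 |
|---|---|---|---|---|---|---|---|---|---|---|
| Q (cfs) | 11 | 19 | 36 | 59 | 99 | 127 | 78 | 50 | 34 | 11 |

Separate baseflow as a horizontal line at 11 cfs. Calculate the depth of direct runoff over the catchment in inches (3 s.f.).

d ≈ 2.66 in

Direct runoff: 0.0, 8.0, 25.0, 48.0, 88.0, 116.0, 67.0, 39.0, 23.0, 0.0 cfs; ΣQ_DR = 414.0 cfs.
V = ΣQ_DR · Δt = 414.0 × 3600 s = 1.490 × 10^6 ft³.
Over A = 0.241 mi², depth = V / A = 2.66 in.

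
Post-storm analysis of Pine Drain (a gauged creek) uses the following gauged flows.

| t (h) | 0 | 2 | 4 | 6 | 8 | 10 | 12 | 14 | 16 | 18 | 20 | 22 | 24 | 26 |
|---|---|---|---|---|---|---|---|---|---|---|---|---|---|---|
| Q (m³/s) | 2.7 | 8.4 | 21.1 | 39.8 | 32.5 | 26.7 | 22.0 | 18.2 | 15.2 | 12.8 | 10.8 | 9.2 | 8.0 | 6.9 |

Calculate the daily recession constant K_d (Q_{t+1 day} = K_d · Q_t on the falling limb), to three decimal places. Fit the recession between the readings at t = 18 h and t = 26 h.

K_d ≈ 0.157

Between t = 18 h and t = 26 h the flow falls from 12.8 to 6.9 m³/s over 4×2 h = 8 h.
Per-interval ratio K = (6.9/12.8)^(1/4) = 0.8569; K_d = K^(24/2) = 0.157.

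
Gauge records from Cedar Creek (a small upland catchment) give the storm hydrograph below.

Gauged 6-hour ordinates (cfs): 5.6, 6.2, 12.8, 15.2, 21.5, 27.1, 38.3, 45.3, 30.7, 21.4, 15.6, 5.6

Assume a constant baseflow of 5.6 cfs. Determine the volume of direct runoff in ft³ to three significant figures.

Direct-runoff ordinates (Q − Q_b): 0.0, 0.6, 7.2, 9.6, 15.9, 21.5, 32.7, 39.7, 25.1, 15.8, 10.0, 0.0 cfs.
ΣQ_DR = 178.1 cfs.
With Δt = 6 h = 21600 s, V = ΣQ_DR · Δt = 178.1 × 21600 = 3.85 × 10^6 ft³.

V ≈ 3.85 × 10^6 ft³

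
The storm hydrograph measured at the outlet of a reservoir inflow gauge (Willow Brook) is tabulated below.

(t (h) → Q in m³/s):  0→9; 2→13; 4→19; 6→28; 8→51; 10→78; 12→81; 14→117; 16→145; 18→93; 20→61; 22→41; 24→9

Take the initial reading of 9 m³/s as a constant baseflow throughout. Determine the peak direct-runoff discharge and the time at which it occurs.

Subtracting baseflow gives direct-runoff ordinates: 0.0, 4.0, 10.0, 19.0, 42.0, 69.0, 72.0, 108.0, 136.0, 84.0, 52.0, 32.0, 0.0 m³/s.
The maximum is 136.0 m³/s, occurring at the reading for t = 16 h.

Q_p = 136.0 m³/s at t = 16 h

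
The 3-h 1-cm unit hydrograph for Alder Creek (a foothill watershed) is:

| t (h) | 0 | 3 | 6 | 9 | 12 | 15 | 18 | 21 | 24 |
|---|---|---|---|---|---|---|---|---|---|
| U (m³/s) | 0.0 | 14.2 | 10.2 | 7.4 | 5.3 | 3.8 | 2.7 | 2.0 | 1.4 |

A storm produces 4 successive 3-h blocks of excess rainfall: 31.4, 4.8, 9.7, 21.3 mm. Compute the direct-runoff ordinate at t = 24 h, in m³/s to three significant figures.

By discrete convolution, Q_j = Σ (P_i / 10 mm) · U_{j−i}.
At t = 24 h (j=8): Q = (31.4/10)·1.4 + (4.8/10)·2.0 + (9.7/10)·2.7 + (21.3/10)·3.8 = 16.1 m³/s.

Q ≈ 16.1 m³/s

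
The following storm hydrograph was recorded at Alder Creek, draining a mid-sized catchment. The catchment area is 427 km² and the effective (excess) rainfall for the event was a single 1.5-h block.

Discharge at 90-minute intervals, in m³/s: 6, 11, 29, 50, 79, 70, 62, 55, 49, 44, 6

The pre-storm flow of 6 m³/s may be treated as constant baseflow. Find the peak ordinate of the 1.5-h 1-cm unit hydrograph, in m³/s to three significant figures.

Direct runoff: 0.0, 5.0, 23.0, 44.0, 73.0, 64.0, 56.0, 49.0, 43.0, 38.0, 0.0 m³/s; ΣQ_DR = 395.0 m³/s, peak = 73.0 m³/s.
Runoff depth d = ΣQ_DR·Δt / A = 395.0 × 5400 / (427 km²) = 4.995 mm.
The 1-cm UH is the DRH scaled by (10 mm)/d, so U_p = 73.0 × 10/4.995 = 146 m³/s.

U_p ≈ 146 m³/s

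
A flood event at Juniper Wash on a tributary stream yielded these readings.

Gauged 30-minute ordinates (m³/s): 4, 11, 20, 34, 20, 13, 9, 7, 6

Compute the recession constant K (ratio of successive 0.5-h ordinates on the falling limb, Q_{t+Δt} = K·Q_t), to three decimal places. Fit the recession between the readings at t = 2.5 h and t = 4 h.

Using the recession-limb readings at t = 2.5 h and t = 4 h: Q falls from 13 to 6 m³/s over 3 intervals.
K = (Q₂/Q₁)^(1/3) = (6/13)^(1/3) = 0.773.

K ≈ 0.773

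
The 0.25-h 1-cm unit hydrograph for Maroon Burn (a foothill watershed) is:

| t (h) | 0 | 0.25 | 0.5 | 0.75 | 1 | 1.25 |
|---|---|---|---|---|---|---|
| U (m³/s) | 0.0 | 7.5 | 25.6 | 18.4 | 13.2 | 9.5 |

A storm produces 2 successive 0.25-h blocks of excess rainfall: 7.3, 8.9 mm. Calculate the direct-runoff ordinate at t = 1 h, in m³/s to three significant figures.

Q ≈ 26.0 m³/s

By discrete convolution, Q_j = Σ (P_i / 10 mm) · U_{j−i}.
At t = 1 h (j=4): Q = (7.3/10)·13.2 + (8.9/10)·18.4 = 26.0 m³/s.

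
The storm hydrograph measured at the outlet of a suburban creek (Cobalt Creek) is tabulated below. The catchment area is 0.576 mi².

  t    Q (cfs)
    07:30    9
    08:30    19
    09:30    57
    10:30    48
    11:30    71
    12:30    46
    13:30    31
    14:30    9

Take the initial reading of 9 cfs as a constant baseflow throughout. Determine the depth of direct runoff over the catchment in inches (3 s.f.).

d ≈ 0.586 in

Direct runoff: 0.0, 10.0, 48.0, 39.0, 62.0, 37.0, 22.0, 0.0 cfs; ΣQ_DR = 218.0 cfs.
V = ΣQ_DR · Δt = 218.0 × 3600 s = 7.848 × 10^5 ft³.
Over A = 0.576 mi², depth = V / A = 0.586 in.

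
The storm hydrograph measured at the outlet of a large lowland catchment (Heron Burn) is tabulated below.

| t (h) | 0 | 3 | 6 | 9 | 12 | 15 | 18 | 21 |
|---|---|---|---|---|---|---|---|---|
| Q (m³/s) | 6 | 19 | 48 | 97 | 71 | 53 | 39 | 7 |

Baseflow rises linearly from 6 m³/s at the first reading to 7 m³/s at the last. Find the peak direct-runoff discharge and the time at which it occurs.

Subtracting baseflow gives direct-runoff ordinates: 0.00, 12.86, 41.71, 90.57, 64.43, 46.29, 32.14, 0.00 m³/s.
The maximum is 90.57 m³/s, occurring at the reading for t = 9 h.

Q_p = 90.57 m³/s at t = 9 h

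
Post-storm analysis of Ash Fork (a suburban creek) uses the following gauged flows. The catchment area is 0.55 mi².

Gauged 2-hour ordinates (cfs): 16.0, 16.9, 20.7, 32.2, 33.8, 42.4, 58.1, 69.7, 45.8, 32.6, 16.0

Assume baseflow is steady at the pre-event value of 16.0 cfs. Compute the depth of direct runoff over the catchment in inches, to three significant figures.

Direct runoff: 0.0, 0.9, 4.7, 16.2, 17.8, 26.4, 42.1, 53.7, 29.8, 16.6, 0.0 cfs; ΣQ_DR = 208.2 cfs.
V = ΣQ_DR · Δt = 208.2 × 7200 s = 1.499 × 10^6 ft³.
Over A = 0.55 mi², depth = V / A = 1.17 in.

d ≈ 1.17 in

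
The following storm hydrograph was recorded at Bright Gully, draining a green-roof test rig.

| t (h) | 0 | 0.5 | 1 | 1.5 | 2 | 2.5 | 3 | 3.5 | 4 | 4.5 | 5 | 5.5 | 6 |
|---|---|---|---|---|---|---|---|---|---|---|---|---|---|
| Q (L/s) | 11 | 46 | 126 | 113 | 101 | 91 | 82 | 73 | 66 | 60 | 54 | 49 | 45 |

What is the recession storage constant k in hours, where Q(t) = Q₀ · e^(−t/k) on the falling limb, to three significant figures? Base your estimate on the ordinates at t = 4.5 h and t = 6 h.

k ≈ 5.21 h

On the falling limb, Q drops from 60 to 45 L/s between t = 4.5 h and t = 6 h (Δt = 1.5 h).
k = −Δt / ln(Q₂/Q₁) = −1.5 / ln(45/60) = 5.21 h.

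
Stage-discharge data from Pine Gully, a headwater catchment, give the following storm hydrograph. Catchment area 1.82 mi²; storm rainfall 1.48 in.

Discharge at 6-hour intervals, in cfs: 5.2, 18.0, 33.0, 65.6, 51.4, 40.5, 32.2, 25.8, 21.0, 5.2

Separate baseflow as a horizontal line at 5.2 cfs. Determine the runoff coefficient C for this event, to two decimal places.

ΣQ_DR = 245.9 cfs; V = ΣQ_DR·Δt = 5.311 × 10^6 ft³.
Runoff depth d = V / A = 1.256 in.
C = d / P = 1.256 / 1.48 = 0.85.

C ≈ 0.85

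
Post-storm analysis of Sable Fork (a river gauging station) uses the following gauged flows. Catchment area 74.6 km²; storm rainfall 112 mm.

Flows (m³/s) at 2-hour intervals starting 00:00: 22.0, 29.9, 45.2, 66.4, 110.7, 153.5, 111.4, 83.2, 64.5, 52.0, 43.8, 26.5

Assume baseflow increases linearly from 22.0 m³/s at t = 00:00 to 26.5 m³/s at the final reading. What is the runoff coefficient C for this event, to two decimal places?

C ≈ 0.45

ΣQ_DR = 518.1 m³/s; V = ΣQ_DR·Δt = 3.730 × 10^6 m³.
Runoff depth d = V / A = 50.00 mm.
C = d / P = 50.00 / 112 = 0.45.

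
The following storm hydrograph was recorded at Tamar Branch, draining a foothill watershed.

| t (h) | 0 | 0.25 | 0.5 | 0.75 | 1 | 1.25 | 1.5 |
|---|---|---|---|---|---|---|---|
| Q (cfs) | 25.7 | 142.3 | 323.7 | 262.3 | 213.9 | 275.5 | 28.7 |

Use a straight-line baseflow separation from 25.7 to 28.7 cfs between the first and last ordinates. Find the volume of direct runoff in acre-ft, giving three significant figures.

Direct-runoff ordinates (Q − Q_b): 0.00, 116.10, 297.00, 235.10, 186.20, 247.30, 0.00 cfs.
ΣQ_DR = 1082 cfs.
With Δt = 0.25 h = 900 s, V = ΣQ_DR · Δt = 1082 × 900 = 9.74 × 10^5 ft³ = 22.3 acre-ft.

V ≈ 22.3 acre-ft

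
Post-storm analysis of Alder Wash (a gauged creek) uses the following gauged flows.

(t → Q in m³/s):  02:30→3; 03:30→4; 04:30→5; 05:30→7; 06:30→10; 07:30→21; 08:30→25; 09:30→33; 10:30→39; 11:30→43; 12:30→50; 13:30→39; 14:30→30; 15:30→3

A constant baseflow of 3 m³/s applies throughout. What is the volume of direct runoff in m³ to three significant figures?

Direct-runoff ordinates (Q − Q_b): 0.0, 1.0, 2.0, 4.0, 7.0, 18.0, 22.0, 30.0, 36.0, 40.0, 47.0, 36.0, 27.0, 0.0 m³/s.
ΣQ_DR = 270.0 m³/s.
With Δt = 1 h = 3600 s, V = ΣQ_DR · Δt = 270.0 × 3600 = 9.72 × 10^5 m³.

V ≈ 9.72 × 10^5 m³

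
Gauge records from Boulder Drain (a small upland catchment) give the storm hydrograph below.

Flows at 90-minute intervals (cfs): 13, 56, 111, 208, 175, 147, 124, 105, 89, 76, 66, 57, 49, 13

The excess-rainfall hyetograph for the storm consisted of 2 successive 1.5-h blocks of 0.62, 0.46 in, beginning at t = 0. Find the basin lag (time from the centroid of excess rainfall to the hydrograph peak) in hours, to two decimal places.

Centroid of excess rainfall: t_c = Σ P_i·t̄_i / ΣP_i = 1.3889 h (block centres at 0.75, 2.25 h).
Hydrograph peak occurs at t = 4.5 h, so basin lag t_L = 4.5 − 1.3889 = 3.11 h.

t_L ≈ 3.11 h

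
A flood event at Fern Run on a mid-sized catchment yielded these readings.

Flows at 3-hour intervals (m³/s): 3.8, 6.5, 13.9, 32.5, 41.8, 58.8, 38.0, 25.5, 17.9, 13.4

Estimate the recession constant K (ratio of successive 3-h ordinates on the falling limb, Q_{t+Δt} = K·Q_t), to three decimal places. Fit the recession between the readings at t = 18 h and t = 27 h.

K ≈ 0.706

Using the recession-limb readings at t = 18 h and t = 27 h: Q falls from 38.0 to 13.4 m³/s over 3 intervals.
K = (Q₂/Q₁)^(1/3) = (13.4/38.0)^(1/3) = 0.706.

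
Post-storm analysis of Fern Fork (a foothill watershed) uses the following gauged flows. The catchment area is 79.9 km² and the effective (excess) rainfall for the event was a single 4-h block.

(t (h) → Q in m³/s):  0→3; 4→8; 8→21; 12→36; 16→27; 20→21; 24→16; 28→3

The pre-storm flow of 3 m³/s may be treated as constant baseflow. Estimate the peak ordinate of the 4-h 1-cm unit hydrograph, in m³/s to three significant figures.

Direct runoff: 0.0, 5.0, 18.0, 33.0, 24.0, 18.0, 13.0, 0.0 m³/s; ΣQ_DR = 111.0 m³/s, peak = 33.0 m³/s.
Runoff depth d = ΣQ_DR·Δt / A = 111.0 × 14400 / (79.9 km²) = 20.01 mm.
The 1-cm UH is the DRH scaled by (10 mm)/d, so U_p = 33.0 × 10/20.01 = 16.5 m³/s.

U_p ≈ 16.5 m³/s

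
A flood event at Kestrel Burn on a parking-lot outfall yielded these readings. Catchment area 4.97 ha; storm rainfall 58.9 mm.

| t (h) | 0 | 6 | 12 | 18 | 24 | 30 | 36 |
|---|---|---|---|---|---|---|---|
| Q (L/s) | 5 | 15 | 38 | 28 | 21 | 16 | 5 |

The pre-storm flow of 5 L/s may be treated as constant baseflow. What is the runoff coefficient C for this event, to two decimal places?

ΣQ_DR = 93.00 L/s; V = ΣQ_DR·Δt = 2.009 × 10^6 L.
Runoff depth d = V / A = 40.42 mm.
C = d / P = 40.42 / 58.9 = 0.69.

C ≈ 0.69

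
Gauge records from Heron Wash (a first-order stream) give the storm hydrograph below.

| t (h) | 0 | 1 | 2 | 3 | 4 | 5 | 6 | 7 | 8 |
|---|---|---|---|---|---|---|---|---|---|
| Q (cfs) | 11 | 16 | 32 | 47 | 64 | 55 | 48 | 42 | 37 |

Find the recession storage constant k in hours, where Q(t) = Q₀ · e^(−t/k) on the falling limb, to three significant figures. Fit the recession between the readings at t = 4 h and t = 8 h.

On the falling limb, Q drops from 64 to 37 cfs between t = 4 h and t = 8 h (Δt = 4 h).
k = −Δt / ln(Q₂/Q₁) = −4 / ln(37/64) = 7.30 h.

k ≈ 7.30 h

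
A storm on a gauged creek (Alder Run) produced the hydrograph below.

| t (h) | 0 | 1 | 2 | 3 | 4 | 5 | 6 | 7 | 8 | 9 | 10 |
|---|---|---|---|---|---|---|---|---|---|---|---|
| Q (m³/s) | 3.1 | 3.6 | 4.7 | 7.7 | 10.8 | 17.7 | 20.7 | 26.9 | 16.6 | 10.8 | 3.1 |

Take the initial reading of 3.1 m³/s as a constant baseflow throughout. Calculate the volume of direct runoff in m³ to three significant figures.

Direct-runoff ordinates (Q − Q_b): 0.0, 0.5, 1.6, 4.6, 7.7, 14.6, 17.6, 23.8, 13.5, 7.7, 0.0 m³/s.
ΣQ_DR = 91.60 m³/s.
With Δt = 1 h = 3600 s, V = ΣQ_DR · Δt = 91.60 × 3600 = 3.30 × 10^5 m³.

V ≈ 3.30 × 10^5 m³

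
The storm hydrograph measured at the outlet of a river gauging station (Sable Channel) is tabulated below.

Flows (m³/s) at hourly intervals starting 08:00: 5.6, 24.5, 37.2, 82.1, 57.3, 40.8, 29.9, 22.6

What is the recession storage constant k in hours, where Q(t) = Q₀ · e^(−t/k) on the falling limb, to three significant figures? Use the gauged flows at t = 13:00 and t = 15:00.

On the falling limb, Q drops from 40.8 to 22.6 m³/s between t = 13:00 and t = 15:00 (Δt = 2 h).
k = −Δt / ln(Q₂/Q₁) = −2 / ln(22.6/40.8) = 3.39 h.

k ≈ 3.39 h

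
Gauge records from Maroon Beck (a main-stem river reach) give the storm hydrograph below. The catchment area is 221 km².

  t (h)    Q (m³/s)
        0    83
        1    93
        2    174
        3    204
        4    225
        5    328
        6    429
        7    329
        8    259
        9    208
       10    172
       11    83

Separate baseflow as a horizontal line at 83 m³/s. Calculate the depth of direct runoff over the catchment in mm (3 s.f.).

d ≈ 25.9 mm

Direct runoff: 0.0, 10.0, 91.0, 121.0, 142.0, 245.0, 346.0, 246.0, 176.0, 125.0, 89.0, 0.0 m³/s; ΣQ_DR = 1591 m³/s.
V = ΣQ_DR · Δt = 1591 × 3600 s = 5.728 × 10^6 m³.
Over A = 221 km², depth = V / A = 25.9 mm.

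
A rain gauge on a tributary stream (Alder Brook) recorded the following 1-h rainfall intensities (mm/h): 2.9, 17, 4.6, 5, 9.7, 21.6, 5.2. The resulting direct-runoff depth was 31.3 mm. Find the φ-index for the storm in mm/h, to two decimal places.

Only the 3 blocks with intensity above φ contribute runoff: 17, 9.7, 21.6 mm/h.
Σ(I−φ)·Δt = d  ⇒  (17+9.7+21.6 − 3φ)·1 = 31.3
φ = (48.30 − 31.3/1) / 3 = 5.67 mm/h.

φ ≈ 5.67 mm/h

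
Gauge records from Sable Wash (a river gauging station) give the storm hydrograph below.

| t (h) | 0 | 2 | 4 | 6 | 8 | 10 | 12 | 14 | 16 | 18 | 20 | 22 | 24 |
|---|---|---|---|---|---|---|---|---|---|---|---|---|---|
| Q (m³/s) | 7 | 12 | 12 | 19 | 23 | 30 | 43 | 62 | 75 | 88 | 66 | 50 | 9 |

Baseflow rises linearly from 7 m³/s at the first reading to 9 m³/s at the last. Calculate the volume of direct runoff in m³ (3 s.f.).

Direct-runoff ordinates (Q − Q_b): 0.00, 4.83, 4.67, 11.50, 15.33, 22.17, 35.00, 53.83, 66.67, 79.50, 57.33, 41.17, 0.00 m³/s.
ΣQ_DR = 392.0 m³/s.
With Δt = 2 h = 7200 s, V = ΣQ_DR · Δt = 392.0 × 7200 = 2.82 × 10^6 m³.

V ≈ 2.82 × 10^6 m³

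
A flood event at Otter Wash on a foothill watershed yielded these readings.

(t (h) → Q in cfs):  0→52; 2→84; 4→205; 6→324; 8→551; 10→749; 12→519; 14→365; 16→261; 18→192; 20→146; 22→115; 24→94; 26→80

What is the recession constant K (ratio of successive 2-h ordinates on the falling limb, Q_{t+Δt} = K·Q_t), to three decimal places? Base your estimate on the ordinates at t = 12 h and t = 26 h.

K ≈ 0.766

Using the recession-limb readings at t = 12 h and t = 26 h: Q falls from 519 to 80 cfs over 7 intervals.
K = (Q₂/Q₁)^(1/7) = (80/519)^(1/7) = 0.766.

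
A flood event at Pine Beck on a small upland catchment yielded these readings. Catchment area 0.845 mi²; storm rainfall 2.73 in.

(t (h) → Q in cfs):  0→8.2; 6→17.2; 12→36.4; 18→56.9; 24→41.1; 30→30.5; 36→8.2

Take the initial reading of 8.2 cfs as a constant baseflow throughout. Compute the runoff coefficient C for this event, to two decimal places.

ΣQ_DR = 141.1 cfs; V = ΣQ_DR·Δt = 3.048 × 10^6 ft³.
Runoff depth d = V / A = 1.553 in.
C = d / P = 1.553 / 2.73 = 0.57.

C ≈ 0.57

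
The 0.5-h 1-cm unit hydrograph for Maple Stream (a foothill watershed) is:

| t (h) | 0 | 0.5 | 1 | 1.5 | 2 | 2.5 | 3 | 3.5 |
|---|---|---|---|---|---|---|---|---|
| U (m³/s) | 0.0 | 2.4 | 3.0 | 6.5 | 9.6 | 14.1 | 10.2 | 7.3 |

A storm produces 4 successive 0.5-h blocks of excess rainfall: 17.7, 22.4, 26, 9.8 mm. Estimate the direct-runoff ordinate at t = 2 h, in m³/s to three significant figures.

By discrete convolution, Q_j = Σ (P_i / 10 mm) · U_{j−i}.
At t = 2 h (j=4): Q = (17.7/10)·9.6 + (22.4/10)·6.5 + (26/10)·3.0 + (9.8/10)·2.4 = 41.7 m³/s.

Q ≈ 41.7 m³/s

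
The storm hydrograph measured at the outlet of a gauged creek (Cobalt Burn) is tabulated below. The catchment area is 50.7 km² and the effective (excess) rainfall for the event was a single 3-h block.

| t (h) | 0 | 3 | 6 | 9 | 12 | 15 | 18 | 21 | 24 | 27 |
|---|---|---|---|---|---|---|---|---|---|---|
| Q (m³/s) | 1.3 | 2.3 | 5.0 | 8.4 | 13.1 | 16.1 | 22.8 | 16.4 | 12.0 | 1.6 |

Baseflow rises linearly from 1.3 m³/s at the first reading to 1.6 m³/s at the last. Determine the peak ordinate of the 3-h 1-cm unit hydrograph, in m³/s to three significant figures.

U_p ≈ 11.8 m³/s

Direct runoff: 0.00, 0.97, 3.63, 7.00, 11.67, 14.63, 21.30, 14.87, 10.43, 0.00 m³/s; ΣQ_DR = 84.50 m³/s, peak = 21.30 m³/s.
Runoff depth d = ΣQ_DR·Δt / A = 84.50 × 10800 / (50.7 km²) = 18.00 mm.
The 1-cm UH is the DRH scaled by (10 mm)/d, so U_p = 21.30 × 10/18.00 = 11.8 m³/s.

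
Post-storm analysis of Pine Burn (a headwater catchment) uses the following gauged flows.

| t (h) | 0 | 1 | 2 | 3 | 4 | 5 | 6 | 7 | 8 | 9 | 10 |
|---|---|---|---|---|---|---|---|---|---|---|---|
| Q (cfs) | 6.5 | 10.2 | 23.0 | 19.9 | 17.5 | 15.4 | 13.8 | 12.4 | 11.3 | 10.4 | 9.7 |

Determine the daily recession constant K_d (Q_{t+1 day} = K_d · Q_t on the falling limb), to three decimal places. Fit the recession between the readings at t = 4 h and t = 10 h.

Between t = 4 h and t = 10 h the flow falls from 17.5 to 9.7 cfs over 6×1 h = 6 h.
Per-interval ratio K = (9.7/17.5)^(1/6) = 0.9063; K_d = K^(24/1) = 0.094.

K_d ≈ 0.094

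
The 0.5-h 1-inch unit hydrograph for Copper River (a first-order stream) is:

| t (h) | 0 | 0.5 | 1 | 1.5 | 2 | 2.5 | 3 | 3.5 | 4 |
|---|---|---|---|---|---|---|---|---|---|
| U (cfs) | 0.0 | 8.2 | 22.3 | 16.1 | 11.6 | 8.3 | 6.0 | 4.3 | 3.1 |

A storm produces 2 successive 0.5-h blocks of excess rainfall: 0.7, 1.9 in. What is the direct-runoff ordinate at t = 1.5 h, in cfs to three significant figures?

Q ≈ 53.6 cfs

By discrete convolution, Q_j = Σ (P_i / 1 in) · U_{j−i}.
At t = 1.5 h (j=3): Q = (0.7/1)·16.1 + (1.9/1)·22.3 = 53.6 cfs.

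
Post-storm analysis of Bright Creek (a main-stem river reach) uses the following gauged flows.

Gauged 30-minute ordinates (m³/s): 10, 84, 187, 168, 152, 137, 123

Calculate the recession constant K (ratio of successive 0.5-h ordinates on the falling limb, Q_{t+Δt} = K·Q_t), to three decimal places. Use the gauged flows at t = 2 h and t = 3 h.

Using the recession-limb readings at t = 2 h and t = 3 h: Q falls from 152 to 123 m³/s over 2 intervals.
K = (Q₂/Q₁)^(1/2) = (123/152)^(1/2) = 0.900.

K ≈ 0.900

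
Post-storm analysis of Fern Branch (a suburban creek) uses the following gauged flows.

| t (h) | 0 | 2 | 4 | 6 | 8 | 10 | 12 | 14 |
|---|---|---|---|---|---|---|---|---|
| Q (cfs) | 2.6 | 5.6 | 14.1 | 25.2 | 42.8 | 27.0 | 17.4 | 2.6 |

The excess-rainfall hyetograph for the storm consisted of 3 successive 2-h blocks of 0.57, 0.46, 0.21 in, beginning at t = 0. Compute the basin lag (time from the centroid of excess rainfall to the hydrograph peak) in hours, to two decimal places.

Centroid of excess rainfall: t_c = Σ P_i·t̄_i / ΣP_i = 2.4194 h (block centres at 1, 3, 5 h).
Hydrograph peak occurs at t = 8 h, so basin lag t_L = 8 − 2.4194 = 5.58 h.

t_L ≈ 5.58 h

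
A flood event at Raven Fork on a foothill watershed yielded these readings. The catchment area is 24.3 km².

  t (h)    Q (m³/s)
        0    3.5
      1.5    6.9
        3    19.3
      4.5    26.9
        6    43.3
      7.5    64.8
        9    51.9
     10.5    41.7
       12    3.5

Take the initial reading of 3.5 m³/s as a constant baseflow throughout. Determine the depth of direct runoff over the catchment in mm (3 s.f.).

d ≈ 51.2 mm

Direct runoff: 0.0, 3.4, 15.8, 23.4, 39.8, 61.3, 48.4, 38.2, 0.0 m³/s; ΣQ_DR = 230.3 m³/s.
V = ΣQ_DR · Δt = 230.3 × 5400 s = 1.244 × 10^6 m³.
Over A = 24.3 km², depth = V / A = 51.2 mm.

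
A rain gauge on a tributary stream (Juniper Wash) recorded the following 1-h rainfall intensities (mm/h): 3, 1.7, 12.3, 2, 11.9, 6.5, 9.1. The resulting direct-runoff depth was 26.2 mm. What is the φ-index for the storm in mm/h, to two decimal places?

Only the 4 blocks with intensity above φ contribute runoff: 12.3, 11.9, 6.5, 9.1 mm/h.
Σ(I−φ)·Δt = d  ⇒  (12.3+11.9+6.5+9.1 − 4φ)·1 = 26.2
φ = (39.80 − 26.2/1) / 4 = 3.40 mm/h.

φ ≈ 3.40 mm/h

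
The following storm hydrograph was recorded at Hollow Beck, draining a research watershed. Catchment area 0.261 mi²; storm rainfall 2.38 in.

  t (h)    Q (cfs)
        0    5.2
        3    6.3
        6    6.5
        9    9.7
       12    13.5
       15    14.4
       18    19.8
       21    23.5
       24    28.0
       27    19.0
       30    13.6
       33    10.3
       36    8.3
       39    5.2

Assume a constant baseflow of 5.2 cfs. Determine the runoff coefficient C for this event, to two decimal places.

ΣQ_DR = 110.5 cfs; V = ΣQ_DR·Δt = 1.193 × 10^6 ft³.
Runoff depth d = V / A = 1.968 in.
C = d / P = 1.968 / 2.38 = 0.83.

C ≈ 0.83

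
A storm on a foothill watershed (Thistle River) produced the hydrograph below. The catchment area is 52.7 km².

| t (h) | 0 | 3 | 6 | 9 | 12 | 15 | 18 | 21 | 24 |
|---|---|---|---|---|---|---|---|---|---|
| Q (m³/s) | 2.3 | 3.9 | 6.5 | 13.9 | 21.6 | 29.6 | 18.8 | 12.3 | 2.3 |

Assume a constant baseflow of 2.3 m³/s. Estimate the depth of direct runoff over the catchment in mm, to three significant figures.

d ≈ 18.5 mm

Direct runoff: 0.0, 1.6, 4.2, 11.6, 19.3, 27.3, 16.5, 10.0, 0.0 m³/s; ΣQ_DR = 90.50 m³/s.
V = ΣQ_DR · Δt = 90.50 × 10800 s = 9.774 × 10^5 m³.
Over A = 52.7 km², depth = V / A = 18.5 mm.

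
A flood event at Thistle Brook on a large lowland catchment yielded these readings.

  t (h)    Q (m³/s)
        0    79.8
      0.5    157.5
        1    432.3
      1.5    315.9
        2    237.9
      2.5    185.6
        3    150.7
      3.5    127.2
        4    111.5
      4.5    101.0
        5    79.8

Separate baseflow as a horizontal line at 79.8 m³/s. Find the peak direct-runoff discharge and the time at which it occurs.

Q_p = 352.5 m³/s at t = 1 h

Subtracting baseflow gives direct-runoff ordinates: 0.0, 77.7, 352.5, 236.1, 158.1, 105.8, 70.9, 47.4, 31.7, 21.2, 0.0 m³/s.
The maximum is 352.5 m³/s, occurring at the reading for t = 1 h.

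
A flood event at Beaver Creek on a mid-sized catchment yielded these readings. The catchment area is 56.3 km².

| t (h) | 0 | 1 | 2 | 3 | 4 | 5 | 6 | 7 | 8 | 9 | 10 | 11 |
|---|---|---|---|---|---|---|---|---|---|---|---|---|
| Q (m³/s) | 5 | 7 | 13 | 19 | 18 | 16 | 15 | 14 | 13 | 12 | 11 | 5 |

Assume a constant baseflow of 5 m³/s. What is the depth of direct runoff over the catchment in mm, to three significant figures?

d ≈ 5.63 mm

Direct runoff: 0.0, 2.0, 8.0, 14.0, 13.0, 11.0, 10.0, 9.0, 8.0, 7.0, 6.0, 0.0 m³/s; ΣQ_DR = 88.00 m³/s.
V = ΣQ_DR · Δt = 88.00 × 3600 s = 3.168 × 10^5 m³.
Over A = 56.3 km², depth = V / A = 5.63 mm.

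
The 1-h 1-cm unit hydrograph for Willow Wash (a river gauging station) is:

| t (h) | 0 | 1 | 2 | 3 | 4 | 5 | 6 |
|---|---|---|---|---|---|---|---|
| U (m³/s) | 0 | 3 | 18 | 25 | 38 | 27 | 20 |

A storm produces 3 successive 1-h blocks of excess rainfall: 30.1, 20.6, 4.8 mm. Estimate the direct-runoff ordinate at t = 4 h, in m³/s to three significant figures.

By discrete convolution, Q_j = Σ (P_i / 10 mm) · U_{j−i}.
At t = 4 h (j=4): Q = (30.1/10)·38 + (20.6/10)·25 + (4.8/10)·18 = 175 m³/s.

Q ≈ 175 m³/s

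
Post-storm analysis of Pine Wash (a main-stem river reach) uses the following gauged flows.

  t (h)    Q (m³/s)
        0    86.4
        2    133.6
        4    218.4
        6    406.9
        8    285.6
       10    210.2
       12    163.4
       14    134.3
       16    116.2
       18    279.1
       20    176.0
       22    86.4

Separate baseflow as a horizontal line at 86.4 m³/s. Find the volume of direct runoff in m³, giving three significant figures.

Direct-runoff ordinates (Q − Q_b): 0.0, 47.2, 132.0, 320.5, 199.2, 123.8, 77.0, 47.9, 29.8, 192.7, 89.6, 0.0 m³/s.
ΣQ_DR = 1260 m³/s.
With Δt = 2 h = 7200 s, V = ΣQ_DR · Δt = 1260 × 7200 = 9.07 × 10^6 m³.

V ≈ 9.07 × 10^6 m³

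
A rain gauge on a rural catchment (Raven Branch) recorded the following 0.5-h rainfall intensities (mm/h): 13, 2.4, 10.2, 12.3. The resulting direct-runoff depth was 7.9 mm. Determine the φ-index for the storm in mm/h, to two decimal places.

φ ≈ 6.57 mm/h

Only the 3 blocks with intensity above φ contribute runoff: 13, 10.2, 12.3 mm/h.
Σ(I−φ)·Δt = d  ⇒  (13+10.2+12.3 − 3φ)·0.5 = 7.9
φ = (35.50 − 7.9/0.5) / 3 = 6.57 mm/h.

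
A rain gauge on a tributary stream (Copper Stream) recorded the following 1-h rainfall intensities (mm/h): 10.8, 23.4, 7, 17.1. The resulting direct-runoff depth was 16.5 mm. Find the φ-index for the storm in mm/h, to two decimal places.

Only the 2 blocks with intensity above φ contribute runoff: 23.4, 17.1 mm/h.
Σ(I−φ)·Δt = d  ⇒  (23.4+17.1 − 2φ)·1 = 16.5
φ = (40.50 − 16.5/1) / 2 = 12.00 mm/h.

φ ≈ 12.00 mm/h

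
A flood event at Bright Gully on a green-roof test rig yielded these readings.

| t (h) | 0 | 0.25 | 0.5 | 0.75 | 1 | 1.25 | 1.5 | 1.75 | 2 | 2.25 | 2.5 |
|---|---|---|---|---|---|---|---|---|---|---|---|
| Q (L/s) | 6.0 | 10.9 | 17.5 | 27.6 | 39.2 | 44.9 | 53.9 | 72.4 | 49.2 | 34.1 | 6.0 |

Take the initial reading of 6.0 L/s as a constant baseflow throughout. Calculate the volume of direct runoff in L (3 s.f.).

V ≈ 2.66 × 10^5 L

Direct-runoff ordinates (Q − Q_b): 0.0, 4.9, 11.5, 21.6, 33.2, 38.9, 47.9, 66.4, 43.2, 28.1, 0.0 L/s.
ΣQ_DR = 295.7 L/s.
With Δt = 0.25 h = 900 s, V = ΣQ_DR · Δt = 295.7 × 900 = 2.66 × 10^5 L.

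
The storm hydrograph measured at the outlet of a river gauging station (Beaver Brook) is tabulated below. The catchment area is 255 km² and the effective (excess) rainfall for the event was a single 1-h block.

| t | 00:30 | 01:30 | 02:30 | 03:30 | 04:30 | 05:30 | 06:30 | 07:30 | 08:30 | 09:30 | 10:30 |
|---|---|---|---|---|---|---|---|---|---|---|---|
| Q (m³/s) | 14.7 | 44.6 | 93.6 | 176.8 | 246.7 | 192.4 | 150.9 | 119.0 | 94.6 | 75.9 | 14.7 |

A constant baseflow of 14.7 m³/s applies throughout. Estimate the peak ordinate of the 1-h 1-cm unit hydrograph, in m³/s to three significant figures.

Direct runoff: 0.0, 29.9, 78.9, 162.1, 232.0, 177.7, 136.2, 104.3, 79.9, 61.2, 0.0 m³/s; ΣQ_DR = 1062 m³/s, peak = 232.0 m³/s.
Runoff depth d = ΣQ_DR·Δt / A = 1062 × 3600 / (255 km²) = 15.00 mm.
The 1-cm UH is the DRH scaled by (10 mm)/d, so U_p = 232.0 × 10/15.00 = 155 m³/s.

U_p ≈ 155 m³/s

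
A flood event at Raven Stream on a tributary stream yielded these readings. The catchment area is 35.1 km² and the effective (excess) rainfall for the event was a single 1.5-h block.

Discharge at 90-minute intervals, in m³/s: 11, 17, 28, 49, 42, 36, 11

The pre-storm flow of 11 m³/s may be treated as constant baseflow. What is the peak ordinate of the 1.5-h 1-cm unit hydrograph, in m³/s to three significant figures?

U_p ≈ 21.1 m³/s

Direct runoff: 0.0, 6.0, 17.0, 38.0, 31.0, 25.0, 0.0 m³/s; ΣQ_DR = 117.0 m³/s, peak = 38.0 m³/s.
Runoff depth d = ΣQ_DR·Δt / A = 117.0 × 5400 / (35.1 km²) = 18.00 mm.
The 1-cm UH is the DRH scaled by (10 mm)/d, so U_p = 38.0 × 10/18.00 = 21.1 m³/s.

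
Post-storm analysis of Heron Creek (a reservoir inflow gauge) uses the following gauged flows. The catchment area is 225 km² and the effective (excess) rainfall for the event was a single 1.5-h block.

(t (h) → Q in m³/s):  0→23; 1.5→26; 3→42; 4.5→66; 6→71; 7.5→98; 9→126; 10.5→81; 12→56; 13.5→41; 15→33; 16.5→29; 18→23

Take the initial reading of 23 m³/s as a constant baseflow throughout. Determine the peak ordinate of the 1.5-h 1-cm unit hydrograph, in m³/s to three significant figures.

Direct runoff: 0.0, 3.0, 19.0, 43.0, 48.0, 75.0, 103.0, 58.0, 33.0, 18.0, 10.0, 6.0, 0.0 m³/s; ΣQ_DR = 416.0 m³/s, peak = 103.0 m³/s.
Runoff depth d = ΣQ_DR·Δt / A = 416.0 × 5400 / (225 km²) = 9.984 mm.
The 1-cm UH is the DRH scaled by (10 mm)/d, so U_p = 103.0 × 10/9.984 = 103 m³/s.

U_p ≈ 103 m³/s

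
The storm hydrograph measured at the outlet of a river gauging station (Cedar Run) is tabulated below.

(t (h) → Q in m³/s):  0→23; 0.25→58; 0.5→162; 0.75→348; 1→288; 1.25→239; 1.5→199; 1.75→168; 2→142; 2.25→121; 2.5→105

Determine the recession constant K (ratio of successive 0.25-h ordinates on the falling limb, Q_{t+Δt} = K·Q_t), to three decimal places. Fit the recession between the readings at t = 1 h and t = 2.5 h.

Using the recession-limb readings at t = 1 h and t = 2.5 h: Q falls from 288 to 105 m³/s over 6 intervals.
K = (Q₂/Q₁)^(1/6) = (105/288)^(1/6) = 0.845.

K ≈ 0.845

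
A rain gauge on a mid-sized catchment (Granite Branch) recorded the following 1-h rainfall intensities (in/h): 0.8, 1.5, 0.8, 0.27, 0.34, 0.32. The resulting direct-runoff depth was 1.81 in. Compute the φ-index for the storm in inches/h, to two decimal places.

φ ≈ 0.43 in/h

Only the 3 blocks with intensity above φ contribute runoff: 0.8, 1.5, 0.8 in/h.
Σ(I−φ)·Δt = d  ⇒  (0.8+1.5+0.8 − 3φ)·1 = 1.81
φ = (3.100 − 1.81/1) / 3 = 0.43 in/h.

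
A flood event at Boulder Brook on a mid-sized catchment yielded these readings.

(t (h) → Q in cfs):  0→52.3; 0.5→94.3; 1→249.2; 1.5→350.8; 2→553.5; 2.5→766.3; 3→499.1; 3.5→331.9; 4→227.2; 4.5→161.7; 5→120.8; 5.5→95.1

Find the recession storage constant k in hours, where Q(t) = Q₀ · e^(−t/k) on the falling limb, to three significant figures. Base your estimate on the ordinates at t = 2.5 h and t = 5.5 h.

On the falling limb, Q drops from 766.3 to 95.1 cfs between t = 2.5 h and t = 5.5 h (Δt = 3 h).
k = −Δt / ln(Q₂/Q₁) = −3 / ln(95.1/766.3) = 1.44 h.

k ≈ 1.44 h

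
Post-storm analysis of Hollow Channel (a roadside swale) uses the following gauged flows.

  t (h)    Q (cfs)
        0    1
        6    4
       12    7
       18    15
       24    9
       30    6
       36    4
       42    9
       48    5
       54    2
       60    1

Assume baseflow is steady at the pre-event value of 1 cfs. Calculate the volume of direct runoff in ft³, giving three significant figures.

V ≈ 1.12 × 10^6 ft³

Direct-runoff ordinates (Q − Q_b): 0.0, 3.0, 6.0, 14.0, 8.0, 5.0, 3.0, 8.0, 4.0, 1.0, 0.0 cfs.
ΣQ_DR = 52.00 cfs.
With Δt = 6 h = 21600 s, V = ΣQ_DR · Δt = 52.00 × 21600 = 1.12 × 10^6 ft³.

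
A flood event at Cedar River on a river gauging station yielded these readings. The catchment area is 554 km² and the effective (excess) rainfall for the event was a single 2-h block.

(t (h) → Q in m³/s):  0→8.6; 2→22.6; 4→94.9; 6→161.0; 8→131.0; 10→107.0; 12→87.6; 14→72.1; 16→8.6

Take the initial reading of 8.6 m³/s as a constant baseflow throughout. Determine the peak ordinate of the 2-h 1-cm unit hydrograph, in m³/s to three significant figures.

U_p ≈ 190 m³/s

Direct runoff: 0.0, 14.0, 86.3, 152.4, 122.4, 98.4, 79.0, 63.5, 0.0 m³/s; ΣQ_DR = 616.0 m³/s, peak = 152.4 m³/s.
Runoff depth d = ΣQ_DR·Δt / A = 616.0 × 7200 / (554 km²) = 8.006 mm.
The 1-cm UH is the DRH scaled by (10 mm)/d, so U_p = 152.4 × 10/8.006 = 190 m³/s.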